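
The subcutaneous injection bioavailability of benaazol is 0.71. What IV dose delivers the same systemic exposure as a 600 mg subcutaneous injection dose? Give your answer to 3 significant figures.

Systemic exposure from an extravascular dose = F × D_ev, so the equivalent IV dose is F × D_ev.
D_iv = F × D_ev = 0.71 × 600 = 426 mg

D_iv = 426 mg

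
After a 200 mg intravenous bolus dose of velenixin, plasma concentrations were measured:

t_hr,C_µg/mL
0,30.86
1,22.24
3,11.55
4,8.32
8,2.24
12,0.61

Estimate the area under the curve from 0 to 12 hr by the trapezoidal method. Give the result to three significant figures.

AUC = 97.1 µg/mL·hr

Trapezoidal AUC_0→12:
  [0→1]: (30.86+22.24)/2 × 1 = 26.55
  [1→3]: (22.24+11.55)/2 × 2 = 33.79
  [3→4]: (11.55+8.32)/2 × 1 = 9.935
  [4→8]: (8.32+2.24)/2 × 4 = 21.12
  [8→12]: (2.24+0.61)/2 × 4 = 5.7
  Sum = 97.095 µg/mL·hr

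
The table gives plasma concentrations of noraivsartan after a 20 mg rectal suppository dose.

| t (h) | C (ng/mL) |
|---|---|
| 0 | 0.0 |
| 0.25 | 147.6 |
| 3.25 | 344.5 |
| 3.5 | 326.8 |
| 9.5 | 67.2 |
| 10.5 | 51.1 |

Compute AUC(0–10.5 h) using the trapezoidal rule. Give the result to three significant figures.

AUC = 2080 ng/mL·h

Trapezoidal AUC_0→10.5:
  [0→0.25]: (0.0+147.6)/2 × 0.25 = 18.45
  [0.25→3.25]: (147.6+344.5)/2 × 3 = 738.15
  [3.25→3.5]: (344.5+326.8)/2 × 0.25 = 83.9125
  [3.5→9.5]: (326.8+67.2)/2 × 6 = 1182.0
  [9.5→10.5]: (67.2+51.1)/2 × 1 = 59.15
  Sum = 2081.6625 ng/mL·h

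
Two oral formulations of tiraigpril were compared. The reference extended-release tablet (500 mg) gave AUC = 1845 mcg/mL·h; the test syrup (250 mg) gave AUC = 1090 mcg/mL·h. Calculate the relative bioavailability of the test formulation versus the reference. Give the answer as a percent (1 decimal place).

F_rel = 118.2%

F_rel = (AUC_test/D_test) / (AUC_ref/D_ref)
      = (1090/250) / (1845/500)
      = 4.36 / 3.69 = 1.1816 = 118.16%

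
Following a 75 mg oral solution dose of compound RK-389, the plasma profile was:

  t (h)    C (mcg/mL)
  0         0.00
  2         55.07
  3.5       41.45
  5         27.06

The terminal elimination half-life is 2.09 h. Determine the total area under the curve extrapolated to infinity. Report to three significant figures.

AUC = 260 mcg/mL·h

Trapezoidal AUC_0→5:
  [0→2]: (0.00+55.07)/2 × 2 = 55.07
  [2→3.5]: (55.07+41.45)/2 × 1.5 = 72.39
  [3.5→5]: (41.45+27.06)/2 × 1.5 = 51.3825
  Sum = 178.8425 mcg/mL·h
k_e = ln2 / t½ = 0.693147 / 2.09 = 0.3316 h^-1
Extrapolated tail: C_last / k_e = 27.06 / 0.3316 = 81.604
AUC_0→∞ = 178.8425 + 81.604 = 260.4465 mcg/mL·h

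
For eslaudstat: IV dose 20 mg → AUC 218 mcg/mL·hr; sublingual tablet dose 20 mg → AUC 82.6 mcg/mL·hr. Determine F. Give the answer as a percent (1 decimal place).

F = (AUC_ev / D_ev) / (AUC_iv / D_iv)
  = (82.6/20) / (218/20)
  = 4.13 / 10.9 = 0.3789
  = 37.89%

F = 37.9%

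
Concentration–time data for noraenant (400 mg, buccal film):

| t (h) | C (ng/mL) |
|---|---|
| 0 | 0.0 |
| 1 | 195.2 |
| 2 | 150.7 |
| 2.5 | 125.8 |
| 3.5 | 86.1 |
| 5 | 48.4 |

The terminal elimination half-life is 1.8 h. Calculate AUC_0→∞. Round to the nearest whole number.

AUC = 672 ng/mL·h

Trapezoidal AUC_0→5:
  [0→1]: (0.0+195.2)/2 × 1 = 97.6
  [1→2]: (195.2+150.7)/2 × 1 = 172.95
  [2→2.5]: (150.7+125.8)/2 × 0.5 = 69.125
  [2.5→3.5]: (125.8+86.1)/2 × 1 = 105.95
  [3.5→5]: (86.1+48.4)/2 × 1.5 = 100.875
  Sum = 546.5 ng/mL·h
k_e = ln2 / t½ = 0.693147 / 1.8 = 0.3851 h^-1
Extrapolated tail: C_last / k_e = 48.4 / 0.3851 = 125.682
AUC_0→∞ = 546.5 + 125.682 = 672.182 ng/mL·h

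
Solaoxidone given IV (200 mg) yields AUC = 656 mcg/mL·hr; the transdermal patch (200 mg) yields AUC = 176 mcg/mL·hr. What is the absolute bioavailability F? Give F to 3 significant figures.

F = 0.268

F = (AUC_ev / D_ev) / (AUC_iv / D_iv)
  = (176/200) / (656/200)
  = 0.88 / 3.28 = 0.2683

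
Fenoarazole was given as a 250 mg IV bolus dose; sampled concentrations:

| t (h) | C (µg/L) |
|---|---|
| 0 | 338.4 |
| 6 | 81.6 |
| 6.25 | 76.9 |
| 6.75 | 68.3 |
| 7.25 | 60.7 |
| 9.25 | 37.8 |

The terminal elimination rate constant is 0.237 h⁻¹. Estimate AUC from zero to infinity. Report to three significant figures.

AUC = 1610 µg/L·h

Trapezoidal AUC_0→9.25:
  [0→6]: (338.4+81.6)/2 × 6 = 1260.0
  [6→6.25]: (81.6+76.9)/2 × 0.25 = 19.8125
  [6.25→6.75]: (76.9+68.3)/2 × 0.5 = 36.3
  [6.75→7.25]: (68.3+60.7)/2 × 0.5 = 32.25
  [7.25→9.25]: (60.7+37.8)/2 × 2 = 98.5
  Sum = 1446.8625 µg/L·h
Extrapolated tail: C_last / k_e = 37.8 / 0.237 = 159.494
AUC_0→∞ = 1446.8625 + 159.494 = 1606.3565 µg/L·h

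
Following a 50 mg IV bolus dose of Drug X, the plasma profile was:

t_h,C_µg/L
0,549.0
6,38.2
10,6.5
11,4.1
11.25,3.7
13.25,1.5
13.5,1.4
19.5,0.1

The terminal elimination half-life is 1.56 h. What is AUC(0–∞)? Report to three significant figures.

Trapezoidal AUC_0→19.5:
  [0→6]: (549.0+38.2)/2 × 6 = 1761.6
  [6→10]: (38.2+6.5)/2 × 4 = 89.4
  [10→11]: (6.5+4.1)/2 × 1 = 5.3
  [11→11.25]: (4.1+3.7)/2 × 0.25 = 0.975
  [11.25→13.25]: (3.7+1.5)/2 × 2 = 5.2
  [13.25→13.5]: (1.5+1.4)/2 × 0.25 = 0.3625
  [13.5→19.5]: (1.4+0.1)/2 × 6 = 4.5
  Sum = 1867.3375 µg/L·h
k_e = ln2 / t½ = 0.693147 / 1.56 = 0.4443 h^-1
Extrapolated tail: C_last / k_e = 0.1 / 0.4443 = 0.225
AUC_0→∞ = 1867.3375 + 0.225 = 1867.5625 µg/L·h

AUC = 1870 µg/L·h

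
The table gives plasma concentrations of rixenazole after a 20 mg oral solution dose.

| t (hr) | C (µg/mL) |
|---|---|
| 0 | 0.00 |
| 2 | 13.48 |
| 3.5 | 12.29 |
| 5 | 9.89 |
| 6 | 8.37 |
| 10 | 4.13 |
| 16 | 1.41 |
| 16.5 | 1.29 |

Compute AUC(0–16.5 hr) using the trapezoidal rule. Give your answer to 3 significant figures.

AUC = 101 µg/mL·hr

Trapezoidal AUC_0→16.5:
  [0→2]: (0.00+13.48)/2 × 2 = 13.48
  [2→3.5]: (13.48+12.29)/2 × 1.5 = 19.3275
  [3.5→5]: (12.29+9.89)/2 × 1.5 = 16.635
  [5→6]: (9.89+8.37)/2 × 1 = 9.13
  [6→10]: (8.37+4.13)/2 × 4 = 25.0
  [10→16]: (4.13+1.41)/2 × 6 = 16.62
  [16→16.5]: (1.41+1.29)/2 × 0.5 = 0.675
  Sum = 100.8675 µg/mL·hr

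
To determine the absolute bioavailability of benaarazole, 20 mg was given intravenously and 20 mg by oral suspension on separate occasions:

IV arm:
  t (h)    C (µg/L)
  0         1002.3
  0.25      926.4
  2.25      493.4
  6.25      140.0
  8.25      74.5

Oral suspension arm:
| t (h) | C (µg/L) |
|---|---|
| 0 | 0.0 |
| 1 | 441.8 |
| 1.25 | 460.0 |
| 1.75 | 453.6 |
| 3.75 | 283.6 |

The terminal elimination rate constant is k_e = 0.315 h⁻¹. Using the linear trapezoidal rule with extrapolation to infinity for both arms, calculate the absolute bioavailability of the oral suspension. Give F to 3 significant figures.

Trapezoidal AUC_0→8.25 (IV):
  [0→0.25]: (1002.3+926.4)/2 × 0.25 = 241.0875
  [0.25→2.25]: (926.4+493.4)/2 × 2 = 1419.8
  [2.25→6.25]: (493.4+140.0)/2 × 4 = 1266.8
  [6.25→8.25]: (140.0+74.5)/2 × 2 = 214.5
  Sum = 3142.1875 µg/L·h
IV tail: 74.5/0.315 = 236.508; AUC_iv,0→∞ = 3142.1875 + 236.508 = 3378.6955 µg/L·h
Trapezoidal AUC_0→3.75 (oral suspension):
  [0→1]: (0.0+441.8)/2 × 1 = 220.9
  [1→1.25]: (441.8+460.0)/2 × 0.25 = 112.725
  [1.25→1.75]: (460.0+453.6)/2 × 0.5 = 228.4
  [1.75→3.75]: (453.6+283.6)/2 × 2 = 737.2
  Sum = 1299.225 µg/L·h
oral suspension tail: 283.6/0.315 = 900.317; AUC_ev,0→∞ = 1299.225 + 900.317 = 2199.542 µg/L·h
F = (AUC_ev/D_ev)/(AUC_iv/D_iv) = (2199.542/20)/(3378.6955/20) = 109.9771/168.935 = 0.6510

F = 0.651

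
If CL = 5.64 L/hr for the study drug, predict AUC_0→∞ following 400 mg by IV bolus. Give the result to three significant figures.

AUC = 70.9 mg/L·hr

AUC_0→∞ = Dose_iv / CL
        = 400 / 5.64 = 70.922 mg/L·hr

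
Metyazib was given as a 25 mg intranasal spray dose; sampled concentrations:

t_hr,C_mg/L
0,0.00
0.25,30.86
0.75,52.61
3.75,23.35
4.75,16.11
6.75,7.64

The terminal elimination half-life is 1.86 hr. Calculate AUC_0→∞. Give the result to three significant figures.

Trapezoidal AUC_0→6.75:
  [0→0.25]: (0.00+30.86)/2 × 0.25 = 3.8575
  [0.25→0.75]: (30.86+52.61)/2 × 0.5 = 20.8675
  [0.75→3.75]: (52.61+23.35)/2 × 3 = 113.94
  [3.75→4.75]: (23.35+16.11)/2 × 1 = 19.73
  [4.75→6.75]: (16.11+7.64)/2 × 2 = 23.75
  Sum = 182.145 mg/L·hr
k_e = ln2 / t½ = 0.693147 / 1.86 = 0.3727 hr^-1
Extrapolated tail: C_last / k_e = 7.64 / 0.3727 = 20.499
AUC_0→∞ = 182.145 + 20.499 = 202.644 mg/L·hr

AUC = 203 mg/L·hr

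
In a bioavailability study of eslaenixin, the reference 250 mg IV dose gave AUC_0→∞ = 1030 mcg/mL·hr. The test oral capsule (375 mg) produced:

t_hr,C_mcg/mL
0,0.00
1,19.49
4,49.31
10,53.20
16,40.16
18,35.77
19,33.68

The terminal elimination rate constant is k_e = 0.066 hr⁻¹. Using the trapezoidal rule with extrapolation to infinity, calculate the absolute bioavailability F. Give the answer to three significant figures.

F = 0.855

Trapezoidal AUC_0→19 (oral capsule):
  [0→1]: (0.00+19.49)/2 × 1 = 9.745
  [1→4]: (19.49+49.31)/2 × 3 = 103.2
  [4→10]: (49.31+53.20)/2 × 6 = 307.53
  [10→16]: (53.20+40.16)/2 × 6 = 280.08
  [16→18]: (40.16+35.77)/2 × 2 = 75.93
  [18→19]: (35.77+33.68)/2 × 1 = 34.725
  Sum = 811.21 mcg/mL·hr
Tail: C_last/k_e = 33.68/0.066 = 510.303
AUC_0→∞ (oral capsule) = 811.21 + 510.303 = 1321.513 mcg/mL·hr
F = (AUC_ev/D_ev)/(AUC_iv/D_iv) = (1321.513/375)/(1030/250) = 3.52403/4.12 = 0.8553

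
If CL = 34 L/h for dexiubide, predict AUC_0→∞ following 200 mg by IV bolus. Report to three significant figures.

AUC = 5.88 mg/L·h

AUC_0→∞ = Dose_iv / CL
        = 200 / 34 = 5.88235 mg/L·h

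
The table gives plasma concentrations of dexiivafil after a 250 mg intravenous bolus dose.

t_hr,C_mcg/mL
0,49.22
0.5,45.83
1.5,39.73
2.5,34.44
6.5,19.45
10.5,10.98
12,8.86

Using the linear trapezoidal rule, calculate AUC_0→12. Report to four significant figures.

AUC = 287.1 mcg/mL·hr

Trapezoidal AUC_0→12:
  [0→0.5]: (49.22+45.83)/2 × 0.5 = 23.7625
  [0.5→1.5]: (45.83+39.73)/2 × 1 = 42.78
  [1.5→2.5]: (39.73+34.44)/2 × 1 = 37.085
  [2.5→6.5]: (34.44+19.45)/2 × 4 = 107.78
  [6.5→10.5]: (19.45+10.98)/2 × 4 = 60.86
  [10.5→12]: (10.98+8.86)/2 × 1.5 = 14.88
  Sum = 287.1475 mcg/mL·hr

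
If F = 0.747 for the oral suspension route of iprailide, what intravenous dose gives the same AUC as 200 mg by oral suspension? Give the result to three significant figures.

Systemic exposure from an extravascular dose = F × D_ev, so the equivalent IV dose is F × D_ev.
D_iv = F × D_ev = 0.747 × 200 = 149.4 mg

D_iv = 149 mg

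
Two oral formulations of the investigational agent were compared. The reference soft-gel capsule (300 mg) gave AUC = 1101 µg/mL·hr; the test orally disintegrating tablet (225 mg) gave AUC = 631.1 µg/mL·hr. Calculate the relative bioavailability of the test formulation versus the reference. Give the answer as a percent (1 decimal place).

F_rel = 76.4%

F_rel = (AUC_test/D_test) / (AUC_ref/D_ref)
      = (631.1/225) / (1101/300)
      = 2.80489 / 3.67 = 0.7643 = 76.43%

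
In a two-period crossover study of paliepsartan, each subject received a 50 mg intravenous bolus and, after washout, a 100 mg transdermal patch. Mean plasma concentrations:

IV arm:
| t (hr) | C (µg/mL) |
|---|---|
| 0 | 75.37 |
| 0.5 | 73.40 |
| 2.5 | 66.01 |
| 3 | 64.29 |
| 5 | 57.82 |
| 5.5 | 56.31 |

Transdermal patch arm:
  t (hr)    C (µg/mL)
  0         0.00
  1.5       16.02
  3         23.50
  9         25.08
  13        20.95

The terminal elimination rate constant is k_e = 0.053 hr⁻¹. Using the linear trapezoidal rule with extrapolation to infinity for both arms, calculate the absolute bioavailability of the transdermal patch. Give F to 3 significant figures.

F = 0.237

Trapezoidal AUC_0→5.5 (IV):
  [0→0.5]: (75.37+73.40)/2 × 0.5 = 37.1925
  [0.5→2.5]: (73.40+66.01)/2 × 2 = 139.41
  [2.5→3]: (66.01+64.29)/2 × 0.5 = 32.575
  [3→5]: (64.29+57.82)/2 × 2 = 122.11
  [5→5.5]: (57.82+56.31)/2 × 0.5 = 28.5325
  Sum = 359.82 µg/mL·hr
IV tail: 56.31/0.053 = 1062.453; AUC_iv,0→∞ = 359.82 + 1062.453 = 1422.273 µg/mL·hr
Trapezoidal AUC_0→13 (transdermal patch):
  [0→1.5]: (0.00+16.02)/2 × 1.5 = 12.015
  [1.5→3]: (16.02+23.50)/2 × 1.5 = 29.64
  [3→9]: (23.50+25.08)/2 × 6 = 145.74
  [9→13]: (25.08+20.95)/2 × 4 = 92.06
  Sum = 279.455 µg/mL·hr
transdermal patch tail: 20.95/0.053 = 395.283; AUC_ev,0→∞ = 279.455 + 395.283 = 674.738 µg/mL·hr
F = (AUC_ev/D_ev)/(AUC_iv/D_iv) = (674.738/100)/(1422.273/50) = 6.74738/28.44546 = 0.2372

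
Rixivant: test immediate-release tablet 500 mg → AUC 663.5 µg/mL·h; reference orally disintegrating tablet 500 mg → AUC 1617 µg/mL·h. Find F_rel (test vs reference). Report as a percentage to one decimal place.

F_rel = 41.0%

F_rel = (AUC_test/D_test) / (AUC_ref/D_ref)
      = (663.5/500) / (1617/500)
      = 1.327 / 3.234 = 0.4103 = 41.03%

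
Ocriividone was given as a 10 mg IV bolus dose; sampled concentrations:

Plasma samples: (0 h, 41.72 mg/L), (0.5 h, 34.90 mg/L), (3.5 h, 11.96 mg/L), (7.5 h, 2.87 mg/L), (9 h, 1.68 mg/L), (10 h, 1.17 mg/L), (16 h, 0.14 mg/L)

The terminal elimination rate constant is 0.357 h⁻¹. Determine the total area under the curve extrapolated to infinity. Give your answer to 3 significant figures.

Trapezoidal AUC_0→16:
  [0→0.5]: (41.72+34.90)/2 × 0.5 = 19.155
  [0.5→3.5]: (34.90+11.96)/2 × 3 = 70.29
  [3.5→7.5]: (11.96+2.87)/2 × 4 = 29.66
  [7.5→9]: (2.87+1.68)/2 × 1.5 = 3.4125
  [9→10]: (1.68+1.17)/2 × 1 = 1.425
  [10→16]: (1.17+0.14)/2 × 6 = 3.93
  Sum = 127.8725 mg/L·h
Extrapolated tail: C_last / k_e = 0.14 / 0.357 = 0.392
AUC_0→∞ = 127.8725 + 0.392 = 128.2645 mg/L·h

AUC = 128 mg/L·h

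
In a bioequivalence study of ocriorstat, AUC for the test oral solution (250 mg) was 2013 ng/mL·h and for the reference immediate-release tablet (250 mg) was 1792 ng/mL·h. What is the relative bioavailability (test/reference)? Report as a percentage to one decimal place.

F_rel = (AUC_test/D_test) / (AUC_ref/D_ref)
      = (2013/250) / (1792/250)
      = 8.052 / 7.168 = 1.1233 = 112.33%

F_rel = 112.3%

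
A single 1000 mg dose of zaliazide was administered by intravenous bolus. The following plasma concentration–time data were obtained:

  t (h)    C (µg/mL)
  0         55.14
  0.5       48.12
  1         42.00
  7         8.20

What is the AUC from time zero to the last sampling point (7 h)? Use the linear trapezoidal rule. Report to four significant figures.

AUC = 198.9 µg/mL·h

Trapezoidal AUC_0→7:
  [0→0.5]: (55.14+48.12)/2 × 0.5 = 25.815
  [0.5→1]: (48.12+42.00)/2 × 0.5 = 22.53
  [1→7]: (42.00+8.20)/2 × 6 = 150.6
  Sum = 198.945 µg/mL·h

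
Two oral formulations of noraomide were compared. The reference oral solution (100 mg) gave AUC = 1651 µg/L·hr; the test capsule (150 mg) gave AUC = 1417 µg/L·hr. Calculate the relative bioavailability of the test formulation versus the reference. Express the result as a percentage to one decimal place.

F_rel = 57.2%

F_rel = (AUC_test/D_test) / (AUC_ref/D_ref)
      = (1417/150) / (1651/100)
      = 9.44667 / 16.51 = 0.5722 = 57.22%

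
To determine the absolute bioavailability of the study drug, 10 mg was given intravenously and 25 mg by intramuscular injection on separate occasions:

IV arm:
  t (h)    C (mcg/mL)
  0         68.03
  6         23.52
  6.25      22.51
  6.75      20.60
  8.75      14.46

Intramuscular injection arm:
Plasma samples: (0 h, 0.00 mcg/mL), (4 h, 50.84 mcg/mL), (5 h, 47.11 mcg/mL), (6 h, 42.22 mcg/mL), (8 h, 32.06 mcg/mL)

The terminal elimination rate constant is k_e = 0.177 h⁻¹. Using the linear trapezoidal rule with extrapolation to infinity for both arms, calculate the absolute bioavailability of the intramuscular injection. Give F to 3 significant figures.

Trapezoidal AUC_0→8.75 (IV):
  [0→6]: (68.03+23.52)/2 × 6 = 274.65
  [6→6.25]: (23.52+22.51)/2 × 0.25 = 5.75375
  [6.25→6.75]: (22.51+20.60)/2 × 0.5 = 10.7775
  [6.75→8.75]: (20.60+14.46)/2 × 2 = 35.06
  Sum = 326.24125 mcg/mL·h
IV tail: 14.46/0.177 = 81.695; AUC_iv,0→∞ = 326.24125 + 81.695 = 407.93625 mcg/mL·h
Trapezoidal AUC_0→8 (intramuscular injection):
  [0→4]: (0.00+50.84)/2 × 4 = 101.68
  [4→5]: (50.84+47.11)/2 × 1 = 48.975
  [5→6]: (47.11+42.22)/2 × 1 = 44.665
  [6→8]: (42.22+32.06)/2 × 2 = 74.28
  Sum = 269.6 mcg/mL·h
intramuscular injection tail: 32.06/0.177 = 181.130; AUC_ev,0→∞ = 269.6 + 181.130 = 450.73 mcg/mL·h
F = (AUC_ev/D_ev)/(AUC_iv/D_iv) = (450.73/25)/(407.93625/10) = 18.0292/40.793625 = 0.4420

F = 0.442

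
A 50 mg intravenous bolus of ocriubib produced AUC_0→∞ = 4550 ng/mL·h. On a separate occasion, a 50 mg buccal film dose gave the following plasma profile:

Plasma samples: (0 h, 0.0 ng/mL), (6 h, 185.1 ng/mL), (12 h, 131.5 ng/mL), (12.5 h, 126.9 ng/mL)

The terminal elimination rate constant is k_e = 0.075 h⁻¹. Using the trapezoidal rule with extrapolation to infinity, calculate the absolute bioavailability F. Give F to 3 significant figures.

F = 0.717

Trapezoidal AUC_0→12.5 (buccal film):
  [0→6]: (0.0+185.1)/2 × 6 = 555.3
  [6→12]: (185.1+131.5)/2 × 6 = 949.8
  [12→12.5]: (131.5+126.9)/2 × 0.5 = 64.6
  Sum = 1569.7 ng/mL·h
Tail: C_last/k_e = 126.9/0.075 = 1692.000
AUC_0→∞ (buccal film) = 1569.7 + 1692.000 = 3261.7 ng/mL·h
F = (AUC_ev/D_ev)/(AUC_iv/D_iv) = (3261.7/50)/(4550/50) = 65.234/91 = 0.7169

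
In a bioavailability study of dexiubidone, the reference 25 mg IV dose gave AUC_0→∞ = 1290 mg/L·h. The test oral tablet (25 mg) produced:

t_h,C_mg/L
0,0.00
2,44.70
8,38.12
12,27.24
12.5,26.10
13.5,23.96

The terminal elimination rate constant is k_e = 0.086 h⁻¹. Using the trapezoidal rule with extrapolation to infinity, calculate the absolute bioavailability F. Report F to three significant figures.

Trapezoidal AUC_0→13.5 (oral tablet):
  [0→2]: (0.00+44.70)/2 × 2 = 44.7
  [2→8]: (44.70+38.12)/2 × 6 = 248.46
  [8→12]: (38.12+27.24)/2 × 4 = 130.72
  [12→12.5]: (27.24+26.10)/2 × 0.5 = 13.335
  [12.5→13.5]: (26.10+23.96)/2 × 1 = 25.03
  Sum = 462.245 mg/L·h
Tail: C_last/k_e = 23.96/0.086 = 278.605
AUC_0→∞ (oral tablet) = 462.245 + 278.605 = 740.85 mg/L·h
F = (AUC_ev/D_ev)/(AUC_iv/D_iv) = (740.85/25)/(1290/25) = 29.634/51.6 = 0.5743

F = 0.574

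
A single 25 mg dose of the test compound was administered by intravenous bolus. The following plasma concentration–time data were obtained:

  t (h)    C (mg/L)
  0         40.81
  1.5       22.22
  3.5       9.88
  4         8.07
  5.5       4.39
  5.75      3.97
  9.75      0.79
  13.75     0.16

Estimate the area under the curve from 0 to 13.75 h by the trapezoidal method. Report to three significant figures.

AUC = 106 mg/L·h

Trapezoidal AUC_0→13.75:
  [0→1.5]: (40.81+22.22)/2 × 1.5 = 47.2725
  [1.5→3.5]: (22.22+9.88)/2 × 2 = 32.1
  [3.5→4]: (9.88+8.07)/2 × 0.5 = 4.4875
  [4→5.5]: (8.07+4.39)/2 × 1.5 = 9.345
  [5.5→5.75]: (4.39+3.97)/2 × 0.25 = 1.045
  [5.75→9.75]: (3.97+0.79)/2 × 4 = 9.52
  [9.75→13.75]: (0.79+0.16)/2 × 4 = 1.9
  Sum = 105.67 mg/L·h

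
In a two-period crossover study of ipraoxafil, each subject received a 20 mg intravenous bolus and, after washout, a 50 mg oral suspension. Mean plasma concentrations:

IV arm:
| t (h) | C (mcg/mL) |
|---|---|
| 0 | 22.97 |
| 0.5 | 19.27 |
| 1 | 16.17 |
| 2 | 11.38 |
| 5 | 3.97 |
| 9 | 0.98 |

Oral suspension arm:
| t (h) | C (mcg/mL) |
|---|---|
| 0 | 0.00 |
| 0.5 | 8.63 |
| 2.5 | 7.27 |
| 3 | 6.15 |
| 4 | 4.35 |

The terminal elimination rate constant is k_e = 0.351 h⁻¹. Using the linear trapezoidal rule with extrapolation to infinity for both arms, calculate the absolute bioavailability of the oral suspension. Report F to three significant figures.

F = 0.227

Trapezoidal AUC_0→9 (IV):
  [0→0.5]: (22.97+19.27)/2 × 0.5 = 10.56
  [0.5→1]: (19.27+16.17)/2 × 0.5 = 8.86
  [1→2]: (16.17+11.38)/2 × 1 = 13.775
  [2→5]: (11.38+3.97)/2 × 3 = 23.025
  [5→9]: (3.97+0.98)/2 × 4 = 9.9
  Sum = 66.12 mcg/mL·h
IV tail: 0.98/0.351 = 2.792; AUC_iv,0→∞ = 66.12 + 2.792 = 68.912 mcg/mL·h
Trapezoidal AUC_0→4 (oral suspension):
  [0→0.5]: (0.00+8.63)/2 × 0.5 = 2.1575
  [0.5→2.5]: (8.63+7.27)/2 × 2 = 15.9
  [2.5→3]: (7.27+6.15)/2 × 0.5 = 3.355
  [3→4]: (6.15+4.35)/2 × 1 = 5.25
  Sum = 26.6625 mcg/mL·h
oral suspension tail: 4.35/0.351 = 12.393; AUC_ev,0→∞ = 26.6625 + 12.393 = 39.0555 mcg/mL·h
F = (AUC_ev/D_ev)/(AUC_iv/D_iv) = (39.0555/50)/(68.912/20) = 0.78111/3.4456 = 0.2267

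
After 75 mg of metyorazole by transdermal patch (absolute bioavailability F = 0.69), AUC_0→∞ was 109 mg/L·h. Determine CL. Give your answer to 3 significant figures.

CL = F × Dose / AUC_0→∞
   = 0.69 × 75 / 109 = 0.474771 L/h

CL = 0.475 L/h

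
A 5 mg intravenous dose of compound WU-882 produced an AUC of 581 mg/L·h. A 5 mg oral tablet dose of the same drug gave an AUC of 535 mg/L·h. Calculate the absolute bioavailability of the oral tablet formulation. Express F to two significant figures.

F = (AUC_ev / D_ev) / (AUC_iv / D_iv)
  = (535/5) / (581/5)
  = 107 / 116.2 = 0.9208

F = 0.92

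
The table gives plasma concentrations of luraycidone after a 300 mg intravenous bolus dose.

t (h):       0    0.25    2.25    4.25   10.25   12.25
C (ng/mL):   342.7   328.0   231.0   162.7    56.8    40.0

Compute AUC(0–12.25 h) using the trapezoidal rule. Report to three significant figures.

Trapezoidal AUC_0→12.25:
  [0→0.25]: (342.7+328.0)/2 × 0.25 = 83.8375
  [0.25→2.25]: (328.0+231.0)/2 × 2 = 559.0
  [2.25→4.25]: (231.0+162.7)/2 × 2 = 393.7
  [4.25→10.25]: (162.7+56.8)/2 × 6 = 658.5
  [10.25→12.25]: (56.8+40.0)/2 × 2 = 96.8
  Sum = 1791.8375 ng/mL·h

AUC = 1790 ng/mL·h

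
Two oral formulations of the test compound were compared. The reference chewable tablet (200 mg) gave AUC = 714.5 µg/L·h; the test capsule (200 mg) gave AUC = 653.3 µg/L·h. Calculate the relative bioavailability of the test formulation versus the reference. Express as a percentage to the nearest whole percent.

F_rel = (AUC_test/D_test) / (AUC_ref/D_ref)
      = (653.3/200) / (714.5/200)
      = 3.2665 / 3.5725 = 0.9143 = 91.43%

F_rel = 91%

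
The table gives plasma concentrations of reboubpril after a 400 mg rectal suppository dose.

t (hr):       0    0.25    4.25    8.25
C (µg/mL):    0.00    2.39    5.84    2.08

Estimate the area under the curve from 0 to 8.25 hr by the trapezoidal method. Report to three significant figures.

Trapezoidal AUC_0→8.25:
  [0→0.25]: (0.00+2.39)/2 × 0.25 = 0.29875
  [0.25→4.25]: (2.39+5.84)/2 × 4 = 16.46
  [4.25→8.25]: (5.84+2.08)/2 × 4 = 15.84
  Sum = 32.59875 µg/mL·hr

AUC = 32.6 µg/mL·hr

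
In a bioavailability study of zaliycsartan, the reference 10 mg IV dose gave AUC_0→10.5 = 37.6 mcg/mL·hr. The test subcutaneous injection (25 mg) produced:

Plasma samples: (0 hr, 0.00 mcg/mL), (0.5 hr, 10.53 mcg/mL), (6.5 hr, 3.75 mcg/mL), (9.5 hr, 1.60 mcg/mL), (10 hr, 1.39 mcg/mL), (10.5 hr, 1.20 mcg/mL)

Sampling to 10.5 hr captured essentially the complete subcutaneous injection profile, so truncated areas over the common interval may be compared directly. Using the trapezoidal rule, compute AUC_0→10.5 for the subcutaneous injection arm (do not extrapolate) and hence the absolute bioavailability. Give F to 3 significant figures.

F = 0.584

Trapezoidal AUC_0→10.5 (subcutaneous injection):
  [0→0.5]: (0.00+10.53)/2 × 0.5 = 2.6325
  [0.5→6.5]: (10.53+3.75)/2 × 6 = 42.84
  [6.5→9.5]: (3.75+1.60)/2 × 3 = 8.025
  [9.5→10]: (1.60+1.39)/2 × 0.5 = 0.7475
  [10→10.5]: (1.39+1.20)/2 × 0.5 = 0.6475
  Sum = 54.8925 mcg/mL·hr
F = (AUC_ev/D_ev)/(AUC_iv/D_iv) = (54.8925/25)/(37.6/10) = 2.1957/3.76 = 0.5840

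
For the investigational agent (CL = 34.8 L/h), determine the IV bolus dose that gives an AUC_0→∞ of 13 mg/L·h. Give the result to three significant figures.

Dose_iv = CL × AUC_0→∞
     = 34.8 × 13 = 452.4 mg

Dose = 452 mg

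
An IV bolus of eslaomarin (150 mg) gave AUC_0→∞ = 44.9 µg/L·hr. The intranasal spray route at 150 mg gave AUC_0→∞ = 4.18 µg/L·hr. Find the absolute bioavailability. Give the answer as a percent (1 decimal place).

F = (AUC_ev / D_ev) / (AUC_iv / D_iv)
  = (4.18/150) / (44.9/150)
  = 0.0278667 / 0.299333 = 0.0931
  = 9.31%

F = 9.3%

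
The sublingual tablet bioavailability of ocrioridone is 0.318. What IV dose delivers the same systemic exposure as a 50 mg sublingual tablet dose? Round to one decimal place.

D_iv = 15.9 mg

Systemic exposure from an extravascular dose = F × D_ev, so the equivalent IV dose is F × D_ev.
D_iv = F × D_ev = 0.318 × 50 = 15.9 mg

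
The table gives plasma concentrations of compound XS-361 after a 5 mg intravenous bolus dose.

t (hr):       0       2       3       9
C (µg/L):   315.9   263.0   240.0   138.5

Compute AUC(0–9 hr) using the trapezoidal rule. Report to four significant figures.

Trapezoidal AUC_0→9:
  [0→2]: (315.9+263.0)/2 × 2 = 578.9
  [2→3]: (263.0+240.0)/2 × 1 = 251.5
  [3→9]: (240.0+138.5)/2 × 6 = 1135.5
  Sum = 1965.9 µg/L·hr

AUC = 1966 µg/L·hr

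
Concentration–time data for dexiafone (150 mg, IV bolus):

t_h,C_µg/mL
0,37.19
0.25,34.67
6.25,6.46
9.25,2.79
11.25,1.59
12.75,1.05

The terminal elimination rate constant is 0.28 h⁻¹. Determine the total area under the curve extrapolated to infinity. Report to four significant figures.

AUC = 156.4 µg/mL·h

Trapezoidal AUC_0→12.75:
  [0→0.25]: (37.19+34.67)/2 × 0.25 = 8.9825
  [0.25→6.25]: (34.67+6.46)/2 × 6 = 123.39
  [6.25→9.25]: (6.46+2.79)/2 × 3 = 13.875
  [9.25→11.25]: (2.79+1.59)/2 × 2 = 4.38
  [11.25→12.75]: (1.59+1.05)/2 × 1.5 = 1.98
  Sum = 152.6075 µg/mL·h
Extrapolated tail: C_last / k_e = 1.05 / 0.28 = 3.750
AUC_0→∞ = 152.6075 + 3.750 = 156.3575 µg/mL·h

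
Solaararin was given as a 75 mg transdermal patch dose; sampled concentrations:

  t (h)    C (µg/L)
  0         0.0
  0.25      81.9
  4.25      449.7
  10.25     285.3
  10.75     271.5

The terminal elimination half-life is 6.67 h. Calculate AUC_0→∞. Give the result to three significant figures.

Trapezoidal AUC_0→10.75:
  [0→0.25]: (0.0+81.9)/2 × 0.25 = 10.2375
  [0.25→4.25]: (81.9+449.7)/2 × 4 = 1063.2
  [4.25→10.25]: (449.7+285.3)/2 × 6 = 2205.0
  [10.25→10.75]: (285.3+271.5)/2 × 0.5 = 139.2
  Sum = 3417.6375 µg/L·h
k_e = ln2 / t½ = 0.693147 / 6.67 = 0.1039 h^-1
Extrapolated tail: C_last / k_e = 271.5 / 0.1039 = 2613.090
AUC_0→∞ = 3417.6375 + 2613.090 = 6030.7275 µg/L·h

AUC = 6030 µg/L·h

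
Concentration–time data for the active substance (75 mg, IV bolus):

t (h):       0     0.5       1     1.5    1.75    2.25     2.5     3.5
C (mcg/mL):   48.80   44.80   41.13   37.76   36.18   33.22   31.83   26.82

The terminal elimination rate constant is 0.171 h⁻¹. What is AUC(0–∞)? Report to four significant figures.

AUC = 285.5 mcg/mL·h

Trapezoidal AUC_0→3.5:
  [0→0.5]: (48.80+44.80)/2 × 0.5 = 23.4
  [0.5→1]: (44.80+41.13)/2 × 0.5 = 21.4825
  [1→1.5]: (41.13+37.76)/2 × 0.5 = 19.7225
  [1.5→1.75]: (37.76+36.18)/2 × 0.25 = 9.2425
  [1.75→2.25]: (36.18+33.22)/2 × 0.5 = 17.35
  [2.25→2.5]: (33.22+31.83)/2 × 0.25 = 8.13125
  [2.5→3.5]: (31.83+26.82)/2 × 1 = 29.325
  Sum = 128.65375 mcg/mL·h
Extrapolated tail: C_last / k_e = 26.82 / 0.171 = 156.842
AUC_0→∞ = 128.65375 + 156.842 = 285.49575 mcg/mL·h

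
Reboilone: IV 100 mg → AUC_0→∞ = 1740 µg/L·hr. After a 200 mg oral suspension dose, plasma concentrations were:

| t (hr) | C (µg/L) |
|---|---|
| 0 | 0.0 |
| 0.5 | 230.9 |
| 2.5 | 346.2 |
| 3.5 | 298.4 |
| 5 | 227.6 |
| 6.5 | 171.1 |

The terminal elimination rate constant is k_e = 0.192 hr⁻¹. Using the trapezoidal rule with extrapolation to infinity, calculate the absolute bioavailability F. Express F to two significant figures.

F = 0.73

Trapezoidal AUC_0→6.5 (oral suspension):
  [0→0.5]: (0.0+230.9)/2 × 0.5 = 57.725
  [0.5→2.5]: (230.9+346.2)/2 × 2 = 577.1
  [2.5→3.5]: (346.2+298.4)/2 × 1 = 322.3
  [3.5→5]: (298.4+227.6)/2 × 1.5 = 394.5
  [5→6.5]: (227.6+171.1)/2 × 1.5 = 299.025
  Sum = 1650.65 µg/L·hr
Tail: C_last/k_e = 171.1/0.192 = 891.146
AUC_0→∞ (oral suspension) = 1650.65 + 891.146 = 2541.796 µg/L·hr
F = (AUC_ev/D_ev)/(AUC_iv/D_iv) = (2541.796/200)/(1740/100) = 12.70898/17.4 = 0.7304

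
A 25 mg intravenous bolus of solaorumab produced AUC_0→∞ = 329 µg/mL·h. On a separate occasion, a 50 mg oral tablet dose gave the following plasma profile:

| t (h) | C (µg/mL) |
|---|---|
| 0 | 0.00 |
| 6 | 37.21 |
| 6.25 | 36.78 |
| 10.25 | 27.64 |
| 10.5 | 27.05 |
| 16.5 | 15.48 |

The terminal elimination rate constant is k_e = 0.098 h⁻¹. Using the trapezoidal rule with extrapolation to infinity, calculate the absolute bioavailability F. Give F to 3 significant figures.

F = 0.824

Trapezoidal AUC_0→16.5 (oral tablet):
  [0→6]: (0.00+37.21)/2 × 6 = 111.63
  [6→6.25]: (37.21+36.78)/2 × 0.25 = 9.24875
  [6.25→10.25]: (36.78+27.64)/2 × 4 = 128.84
  [10.25→10.5]: (27.64+27.05)/2 × 0.25 = 6.83625
  [10.5→16.5]: (27.05+15.48)/2 × 6 = 127.59
  Sum = 384.145 µg/mL·h
Tail: C_last/k_e = 15.48/0.098 = 157.959
AUC_0→∞ (oral tablet) = 384.145 + 157.959 = 542.104 µg/mL·h
F = (AUC_ev/D_ev)/(AUC_iv/D_iv) = (542.104/50)/(329/25) = 10.84208/13.16 = 0.8239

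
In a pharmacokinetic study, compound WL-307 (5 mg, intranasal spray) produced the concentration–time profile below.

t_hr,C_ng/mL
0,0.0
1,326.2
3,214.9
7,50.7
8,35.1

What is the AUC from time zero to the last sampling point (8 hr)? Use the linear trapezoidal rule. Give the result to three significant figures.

Trapezoidal AUC_0→8:
  [0→1]: (0.0+326.2)/2 × 1 = 163.1
  [1→3]: (326.2+214.9)/2 × 2 = 541.1
  [3→7]: (214.9+50.7)/2 × 4 = 531.2
  [7→8]: (50.7+35.1)/2 × 1 = 42.9
  Sum = 1278.3 ng/mL·hr

AUC = 1280 ng/mL·hr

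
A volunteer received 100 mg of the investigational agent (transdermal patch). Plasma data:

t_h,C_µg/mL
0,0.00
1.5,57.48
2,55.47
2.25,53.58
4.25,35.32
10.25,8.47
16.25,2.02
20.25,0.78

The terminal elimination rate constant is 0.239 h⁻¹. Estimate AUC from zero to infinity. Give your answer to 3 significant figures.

AUC = 346 µg/mL·h

Trapezoidal AUC_0→20.25:
  [0→1.5]: (0.00+57.48)/2 × 1.5 = 43.11
  [1.5→2]: (57.48+55.47)/2 × 0.5 = 28.2375
  [2→2.25]: (55.47+53.58)/2 × 0.25 = 13.63125
  [2.25→4.25]: (53.58+35.32)/2 × 2 = 88.9
  [4.25→10.25]: (35.32+8.47)/2 × 6 = 131.37
  [10.25→16.25]: (8.47+2.02)/2 × 6 = 31.47
  [16.25→20.25]: (2.02+0.78)/2 × 4 = 5.6
  Sum = 342.31875 µg/mL·h
Extrapolated tail: C_last / k_e = 0.78 / 0.239 = 3.264
AUC_0→∞ = 342.31875 + 3.264 = 345.58275 µg/mL·h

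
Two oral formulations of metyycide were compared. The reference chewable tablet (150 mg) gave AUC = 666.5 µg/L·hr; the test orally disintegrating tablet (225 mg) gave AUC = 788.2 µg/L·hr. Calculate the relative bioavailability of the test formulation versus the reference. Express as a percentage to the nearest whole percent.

F_rel = 79%

F_rel = (AUC_test/D_test) / (AUC_ref/D_ref)
      = (788.2/225) / (666.5/150)
      = 3.50311 / 4.44333 = 0.7884 = 78.84%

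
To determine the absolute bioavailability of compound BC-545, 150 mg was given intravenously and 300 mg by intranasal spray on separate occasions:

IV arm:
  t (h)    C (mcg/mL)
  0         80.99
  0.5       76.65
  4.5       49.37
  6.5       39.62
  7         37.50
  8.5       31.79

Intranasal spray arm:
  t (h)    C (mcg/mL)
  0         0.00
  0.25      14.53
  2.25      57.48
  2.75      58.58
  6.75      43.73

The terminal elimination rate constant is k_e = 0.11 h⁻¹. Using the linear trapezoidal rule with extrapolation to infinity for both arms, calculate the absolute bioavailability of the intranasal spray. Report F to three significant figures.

F = 0.476

Trapezoidal AUC_0→8.5 (IV):
  [0→0.5]: (80.99+76.65)/2 × 0.5 = 39.41
  [0.5→4.5]: (76.65+49.37)/2 × 4 = 252.04
  [4.5→6.5]: (49.37+39.62)/2 × 2 = 88.99
  [6.5→7]: (39.62+37.50)/2 × 0.5 = 19.28
  [7→8.5]: (37.50+31.79)/2 × 1.5 = 51.9675
  Sum = 451.6875 mcg/mL·h
IV tail: 31.79/0.11 = 289.000; AUC_iv,0→∞ = 451.6875 + 289.000 = 740.6875 mcg/mL·h
Trapezoidal AUC_0→6.75 (intranasal spray):
  [0→0.25]: (0.00+14.53)/2 × 0.25 = 1.81625
  [0.25→2.25]: (14.53+57.48)/2 × 2 = 72.01
  [2.25→2.75]: (57.48+58.58)/2 × 0.5 = 29.015
  [2.75→6.75]: (58.58+43.73)/2 × 4 = 204.62
  Sum = 307.46125 mcg/mL·h
intranasal spray tail: 43.73/0.11 = 397.545; AUC_ev,0→∞ = 307.46125 + 397.545 = 705.00625 mcg/mL·h
F = (AUC_ev/D_ev)/(AUC_iv/D_iv) = (705.00625/300)/(740.6875/150) = 2.35002/4.93792 = 0.4759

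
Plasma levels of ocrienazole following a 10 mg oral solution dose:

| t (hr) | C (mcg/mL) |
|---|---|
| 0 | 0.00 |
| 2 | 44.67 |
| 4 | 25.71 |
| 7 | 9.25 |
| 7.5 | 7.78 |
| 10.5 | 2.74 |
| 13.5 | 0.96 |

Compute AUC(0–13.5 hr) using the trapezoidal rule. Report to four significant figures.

Trapezoidal AUC_0→13.5:
  [0→2]: (0.00+44.67)/2 × 2 = 44.67
  [2→4]: (44.67+25.71)/2 × 2 = 70.38
  [4→7]: (25.71+9.25)/2 × 3 = 52.44
  [7→7.5]: (9.25+7.78)/2 × 0.5 = 4.2575
  [7.5→10.5]: (7.78+2.74)/2 × 3 = 15.78
  [10.5→13.5]: (2.74+0.96)/2 × 3 = 5.55
  Sum = 193.0775 mcg/mL·hr

AUC = 193.1 mcg/mL·hr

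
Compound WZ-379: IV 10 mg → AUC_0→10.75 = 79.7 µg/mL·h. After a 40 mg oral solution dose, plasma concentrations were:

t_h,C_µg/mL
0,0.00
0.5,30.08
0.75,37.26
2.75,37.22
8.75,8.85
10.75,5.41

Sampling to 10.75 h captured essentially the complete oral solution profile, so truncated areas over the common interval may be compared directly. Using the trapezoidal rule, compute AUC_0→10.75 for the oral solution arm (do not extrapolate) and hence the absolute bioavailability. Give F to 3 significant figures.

F = 0.762

Trapezoidal AUC_0→10.75 (oral solution):
  [0→0.5]: (0.00+30.08)/2 × 0.5 = 7.52
  [0.5→0.75]: (30.08+37.26)/2 × 0.25 = 8.4175
  [0.75→2.75]: (37.26+37.22)/2 × 2 = 74.48
  [2.75→8.75]: (37.22+8.85)/2 × 6 = 138.21
  [8.75→10.75]: (8.85+5.41)/2 × 2 = 14.26
  Sum = 242.8875 µg/mL·h
F = (AUC_ev/D_ev)/(AUC_iv/D_iv) = (242.8875/40)/(79.7/10) = 6.0721875/7.97 = 0.7619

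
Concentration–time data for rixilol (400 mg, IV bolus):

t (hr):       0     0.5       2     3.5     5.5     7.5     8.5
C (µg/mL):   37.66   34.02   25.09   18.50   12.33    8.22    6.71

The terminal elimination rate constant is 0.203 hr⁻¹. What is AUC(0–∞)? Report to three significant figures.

Trapezoidal AUC_0→8.5:
  [0→0.5]: (37.66+34.02)/2 × 0.5 = 17.92
  [0.5→2]: (34.02+25.09)/2 × 1.5 = 44.3325
  [2→3.5]: (25.09+18.50)/2 × 1.5 = 32.6925
  [3.5→5.5]: (18.50+12.33)/2 × 2 = 30.83
  [5.5→7.5]: (12.33+8.22)/2 × 2 = 20.55
  [7.5→8.5]: (8.22+6.71)/2 × 1 = 7.465
  Sum = 153.79 µg/mL·hr
Extrapolated tail: C_last / k_e = 6.71 / 0.203 = 33.054
AUC_0→∞ = 153.79 + 33.054 = 186.844 µg/mL·hr

AUC = 187 µg/mL·hr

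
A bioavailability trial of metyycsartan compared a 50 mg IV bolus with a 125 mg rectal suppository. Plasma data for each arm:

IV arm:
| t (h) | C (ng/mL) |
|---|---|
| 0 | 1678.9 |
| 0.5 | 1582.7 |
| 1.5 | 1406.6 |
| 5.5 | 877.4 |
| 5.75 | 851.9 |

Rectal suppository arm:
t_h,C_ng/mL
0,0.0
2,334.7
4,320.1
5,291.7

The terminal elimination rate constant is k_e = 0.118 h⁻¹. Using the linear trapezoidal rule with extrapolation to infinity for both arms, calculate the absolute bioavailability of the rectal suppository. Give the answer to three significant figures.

F = 0.105

Trapezoidal AUC_0→5.75 (IV):
  [0→0.5]: (1678.9+1582.7)/2 × 0.5 = 815.4
  [0.5→1.5]: (1582.7+1406.6)/2 × 1 = 1494.65
  [1.5→5.5]: (1406.6+877.4)/2 × 4 = 4568.0
  [5.5→5.75]: (877.4+851.9)/2 × 0.25 = 216.1625
  Sum = 7094.2125 ng/mL·h
IV tail: 851.9/0.118 = 7219.492; AUC_iv,0→∞ = 7094.2125 + 7219.492 = 14313.7045 ng/mL·h
Trapezoidal AUC_0→5 (rectal suppository):
  [0→2]: (0.0+334.7)/2 × 2 = 334.7
  [2→4]: (334.7+320.1)/2 × 2 = 654.8
  [4→5]: (320.1+291.7)/2 × 1 = 305.9
  Sum = 1295.4 ng/mL·h
rectal suppository tail: 291.7/0.118 = 2472.034; AUC_ev,0→∞ = 1295.4 + 2472.034 = 3767.434 ng/mL·h
F = (AUC_ev/D_ev)/(AUC_iv/D_iv) = (3767.434/125)/(14313.7045/50) = 30.139472/286.27409 = 0.1053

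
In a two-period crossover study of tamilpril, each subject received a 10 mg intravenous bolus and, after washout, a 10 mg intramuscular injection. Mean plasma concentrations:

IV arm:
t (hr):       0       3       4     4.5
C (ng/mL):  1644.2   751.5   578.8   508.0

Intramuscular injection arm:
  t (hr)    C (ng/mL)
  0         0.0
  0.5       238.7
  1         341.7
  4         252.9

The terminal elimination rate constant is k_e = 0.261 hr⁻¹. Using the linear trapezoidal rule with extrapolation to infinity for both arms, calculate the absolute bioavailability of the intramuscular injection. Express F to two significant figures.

Trapezoidal AUC_0→4.5 (IV):
  [0→3]: (1644.2+751.5)/2 × 3 = 3593.55
  [3→4]: (751.5+578.8)/2 × 1 = 665.15
  [4→4.5]: (578.8+508.0)/2 × 0.5 = 271.7
  Sum = 4530.4 ng/mL·hr
IV tail: 508.0/0.261 = 1946.360; AUC_iv,0→∞ = 4530.4 + 1946.360 = 6476.76 ng/mL·hr
Trapezoidal AUC_0→4 (intramuscular injection):
  [0→0.5]: (0.0+238.7)/2 × 0.5 = 59.675
  [0.5→1]: (238.7+341.7)/2 × 0.5 = 145.1
  [1→4]: (341.7+252.9)/2 × 3 = 891.9
  Sum = 1096.675 ng/mL·hr
intramuscular injection tail: 252.9/0.261 = 968.966; AUC_ev,0→∞ = 1096.675 + 968.966 = 2065.641 ng/mL·hr
F = (AUC_ev/D_ev)/(AUC_iv/D_iv) = (2065.641/10)/(6476.76/10) = 206.5641/647.676 = 0.3189

F = 0.32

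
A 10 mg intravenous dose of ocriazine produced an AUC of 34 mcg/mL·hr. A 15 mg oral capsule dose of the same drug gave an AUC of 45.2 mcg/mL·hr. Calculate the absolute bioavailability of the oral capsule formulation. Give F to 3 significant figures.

F = (AUC_ev / D_ev) / (AUC_iv / D_iv)
  = (45.2/15) / (34/10)
  = 3.01333 / 3.4 = 0.8863

F = 0.886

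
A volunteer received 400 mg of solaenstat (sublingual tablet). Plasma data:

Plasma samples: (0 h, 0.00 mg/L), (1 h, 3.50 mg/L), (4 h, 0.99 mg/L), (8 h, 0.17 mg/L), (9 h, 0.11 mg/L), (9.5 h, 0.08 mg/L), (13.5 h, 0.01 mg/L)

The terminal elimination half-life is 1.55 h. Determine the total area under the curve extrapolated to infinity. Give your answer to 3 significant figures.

Trapezoidal AUC_0→13.5:
  [0→1]: (0.00+3.50)/2 × 1 = 1.75
  [1→4]: (3.50+0.99)/2 × 3 = 6.735
  [4→8]: (0.99+0.17)/2 × 4 = 2.32
  [8→9]: (0.17+0.11)/2 × 1 = 0.14
  [9→9.5]: (0.11+0.08)/2 × 0.5 = 0.0475
  [9.5→13.5]: (0.08+0.01)/2 × 4 = 0.18
  Sum = 11.1725 mg/L·h
k_e = ln2 / t½ = 0.693147 / 1.55 = 0.4472 h^-1
Extrapolated tail: C_last / k_e = 0.01 / 0.4472 = 0.022
AUC_0→∞ = 11.1725 + 0.022 = 11.1945 mg/L·h

AUC = 11.2 mg/L·h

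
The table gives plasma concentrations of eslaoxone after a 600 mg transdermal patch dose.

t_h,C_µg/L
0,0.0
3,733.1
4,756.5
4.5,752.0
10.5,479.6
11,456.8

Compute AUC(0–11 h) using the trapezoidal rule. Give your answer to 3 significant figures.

AUC = 6150 µg/L·h

Trapezoidal AUC_0→11:
  [0→3]: (0.0+733.1)/2 × 3 = 1099.65
  [3→4]: (733.1+756.5)/2 × 1 = 744.8
  [4→4.5]: (756.5+752.0)/2 × 0.5 = 377.125
  [4.5→10.5]: (752.0+479.6)/2 × 6 = 3694.8
  [10.5→11]: (479.6+456.8)/2 × 0.5 = 234.1
  Sum = 6150.475 µg/L·h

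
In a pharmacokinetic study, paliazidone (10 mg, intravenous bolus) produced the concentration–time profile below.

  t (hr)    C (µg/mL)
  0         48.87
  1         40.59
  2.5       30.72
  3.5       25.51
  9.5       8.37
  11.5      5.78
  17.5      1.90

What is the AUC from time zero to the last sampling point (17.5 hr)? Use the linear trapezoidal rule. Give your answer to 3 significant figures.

Trapezoidal AUC_0→17.5:
  [0→1]: (48.87+40.59)/2 × 1 = 44.73
  [1→2.5]: (40.59+30.72)/2 × 1.5 = 53.4825
  [2.5→3.5]: (30.72+25.51)/2 × 1 = 28.115
  [3.5→9.5]: (25.51+8.37)/2 × 6 = 101.64
  [9.5→11.5]: (8.37+5.78)/2 × 2 = 14.15
  [11.5→17.5]: (5.78+1.90)/2 × 6 = 23.04
  Sum = 265.1575 µg/mL·hr

AUC = 265 µg/mL·hr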